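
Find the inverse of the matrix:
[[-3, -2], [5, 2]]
[[1/2, 1/2], [-5/4, -3/4]]

For [[a,b],[c,d]], inverse = (1/det)·[[d,-b],[-c,a]]
det = -3·2 - -2·5 = 4
Inverse = (1/4)·[[2, 2], [-5, -3]]
        = [[1/2, 1/2], [-5/4, -3/4]]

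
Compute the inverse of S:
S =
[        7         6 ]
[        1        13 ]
det(S) = 85
S⁻¹ =
[    13/85     -6/85 ]
[    -1/85      7/85 ]

For a 2×2 matrix S = [[a, b], [c, d]] with det(S) ≠ 0, S⁻¹ = (1/det(S)) * [[d, -b], [-c, a]].
det(S) = (7)*(13) - (6)*(1) = 91 - 6 = 85.
S⁻¹ = (1/85) * [[13, -6], [-1, 7]].
Dividing each entry by 85 and reducing:
S⁻¹ =
[    13/85     -6/85 ]
[    -1/85      7/85 ]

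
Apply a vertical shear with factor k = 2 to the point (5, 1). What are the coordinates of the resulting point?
(5, 11)

Shear matrix for vertical shear with factor k = 2:
[[1, 0], [2, 1]]
Result: (5, 1) → (5, 11)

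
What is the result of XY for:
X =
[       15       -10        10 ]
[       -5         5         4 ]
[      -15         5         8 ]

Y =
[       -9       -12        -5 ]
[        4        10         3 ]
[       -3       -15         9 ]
XY =
[     -205      -430       -15 ]
[       53        50        76 ]
[      131       110       162 ]

Matrix multiplication: (XY)[i][j] = sum over k of X[i][k] * Y[k][j].
  (XY)[0][0] = (15)*(-9) + (-10)*(4) + (10)*(-3) = -205
  (XY)[0][1] = (15)*(-12) + (-10)*(10) + (10)*(-15) = -430
  (XY)[0][2] = (15)*(-5) + (-10)*(3) + (10)*(9) = -15
  (XY)[1][0] = (-5)*(-9) + (5)*(4) + (4)*(-3) = 53
  (XY)[1][1] = (-5)*(-12) + (5)*(10) + (4)*(-15) = 50
  (XY)[1][2] = (-5)*(-5) + (5)*(3) + (4)*(9) = 76
  (XY)[2][0] = (-15)*(-9) + (5)*(4) + (8)*(-3) = 131
  (XY)[2][1] = (-15)*(-12) + (5)*(10) + (8)*(-15) = 110
  (XY)[2][2] = (-15)*(-5) + (5)*(3) + (8)*(9) = 162
XY =
[     -205      -430       -15 ]
[       53        50        76 ]
[      131       110       162 ]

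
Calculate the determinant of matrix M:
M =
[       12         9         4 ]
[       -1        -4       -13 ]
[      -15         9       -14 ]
det(M) = 3429

Expand along row 0 (cofactor expansion): det(M) = a*(e*i - f*h) - b*(d*i - f*g) + c*(d*h - e*g), where the 3×3 is [[a, b, c], [d, e, f], [g, h, i]].
Minor M_00 = (-4)*(-14) - (-13)*(9) = 56 + 117 = 173.
Minor M_01 = (-1)*(-14) - (-13)*(-15) = 14 - 195 = -181.
Minor M_02 = (-1)*(9) - (-4)*(-15) = -9 - 60 = -69.
det(M) = (12)*(173) - (9)*(-181) + (4)*(-69) = 2076 + 1629 - 276 = 3429.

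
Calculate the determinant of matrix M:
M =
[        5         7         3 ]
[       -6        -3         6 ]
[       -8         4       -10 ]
det(M) = -870

Expand along row 0 (cofactor expansion): det(M) = a*(e*i - f*h) - b*(d*i - f*g) + c*(d*h - e*g), where the 3×3 is [[a, b, c], [d, e, f], [g, h, i]].
Minor M_00 = (-3)*(-10) - (6)*(4) = 30 - 24 = 6.
Minor M_01 = (-6)*(-10) - (6)*(-8) = 60 + 48 = 108.
Minor M_02 = (-6)*(4) - (-3)*(-8) = -24 - 24 = -48.
det(M) = (5)*(6) - (7)*(108) + (3)*(-48) = 30 - 756 - 144 = -870.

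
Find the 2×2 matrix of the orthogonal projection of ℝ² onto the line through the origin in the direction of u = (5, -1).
[[25/26, -5/26], [-5/26, 1/26]]

The orthogonal projection onto the line spanned by a nonzero vector u = (a, b) has matrix P = (u uᵀ) / (uᵀ u) = (1/(a² + b²)) · [[a², ab], [ab, b²]].
Here u = (5, -1), so a² + b² = 25 + 1 = 26.
P = (1/26) · [[25, -5], [-5, 1]] = [[25/26, -5/26], [-5/26, 1/26]].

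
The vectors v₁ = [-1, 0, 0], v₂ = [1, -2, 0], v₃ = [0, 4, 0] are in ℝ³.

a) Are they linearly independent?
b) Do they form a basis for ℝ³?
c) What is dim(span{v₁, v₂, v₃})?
Not independent, not a basis, dim(span) = 2

Check whether v₃ can be written as a linear combination of v₁ and v₂.
v₃ = (-2)·v₁ + (-2)·v₂ = [0, 4, 0], so the three vectors are linearly dependent.
Thus they do not form a basis for ℝ³, and dim(span{v₁, v₂, v₃}) = 2 (spanned by v₁ and v₂).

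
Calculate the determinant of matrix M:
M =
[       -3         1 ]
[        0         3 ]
det(M) = -9

For a 2×2 matrix [[a, b], [c, d]], det = a*d - b*c.
det(M) = (-3)*(3) - (1)*(0) = -9 - 0 = -9.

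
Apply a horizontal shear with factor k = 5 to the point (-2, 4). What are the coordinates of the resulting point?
(18, 4)

Shear matrix for horizontal shear with factor k = 5:
[[1, 5], [0, 1]]
Result: (-2, 4) → (18, 4)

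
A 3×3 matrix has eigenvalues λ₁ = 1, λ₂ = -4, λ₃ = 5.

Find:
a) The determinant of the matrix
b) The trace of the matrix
det = -20, trace = 2

Two standard eigenvalue identities:
- det(A) equals the product of the eigenvalues (counted with multiplicity).
- trace(A) equals the sum of the eigenvalues.
det(A) = (1)*(-4)*(5) = -20.
trace(A) = 1 - 4 + 5 = 2.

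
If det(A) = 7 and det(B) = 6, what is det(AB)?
42

Use the multiplicative property of determinants: det(AB) = det(A)*det(B).
det(AB) = (7)*(6) = 42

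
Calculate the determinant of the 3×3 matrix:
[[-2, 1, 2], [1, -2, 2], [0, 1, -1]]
3

Expansion along first row:
det = -2·det([[-2,2],[1,-1]]) - 1·det([[1,2],[0,-1]]) + 2·det([[1,-2],[0,1]])
    = -2·(-2·-1 - 2·1) - 1·(1·-1 - 2·0) + 2·(1·1 - -2·0)
    = -2·0 - 1·-1 + 2·1
    = 0 + 1 + 2 = 3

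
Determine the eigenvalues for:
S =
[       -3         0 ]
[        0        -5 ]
λ = -5, -3

Solve det(S - λI) = 0. For a 2×2 matrix the characteristic equation is λ² - (trace)λ + det = 0.
trace(S) = a + d = -3 - 5 = -8.
det(S) = a*d - b*c = (-3)*(-5) - (0)*(0) = 15 - 0 = 15.
Characteristic equation: λ² - (-8)λ + (15) = 0.
Discriminant = (-8)² - 4*(15) = 64 - 60 = 4.
λ = (-8 ± √4) / 2 = (-8 ± 2) / 2 = -5, -3.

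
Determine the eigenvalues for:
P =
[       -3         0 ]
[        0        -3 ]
λ = -3, -3

Solve det(P - λI) = 0. For a 2×2 matrix the characteristic equation is λ² - (trace)λ + det = 0.
trace(P) = a + d = -3 - 3 = -6.
det(P) = a*d - b*c = (-3)*(-3) - (0)*(0) = 9 - 0 = 9.
Characteristic equation: λ² - (-6)λ + (9) = 0.
Discriminant = (-6)² - 4*(9) = 36 - 36 = 0.
λ = (-6 ± √0) / 2 = (-6 ± 0) / 2 = -3, -3.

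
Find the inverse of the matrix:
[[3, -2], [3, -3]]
[[1, -2/3], [1, -1]]

For [[a,b],[c,d]], inverse = (1/det)·[[d,-b],[-c,a]]
det = 3·-3 - -2·3 = -3
Inverse = (1/-3)·[[-3, 2], [-3, 3]]
        = [[1, -2/3], [1, -1]]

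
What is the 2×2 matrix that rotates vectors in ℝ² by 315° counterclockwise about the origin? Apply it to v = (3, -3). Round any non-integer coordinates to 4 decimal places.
R = [[√2/2, √2/2], [-√2/2, √2/2]]; R·v = (0.0000, -4.2426)

A counterclockwise rotation by angle θ in ℝ² has matrix R(θ) = [[cos θ, -sin θ], [sin θ, cos θ]].
For θ = 315°: cos θ = √2/2, sin θ = -√2/2.
R(315°) = [[√2/2, √2/2], [-√2/2, √2/2]].
R·v = [√2/2·3 + (√2/2)·-3, -√2/2·3 + √2/2·-3] = (0.0000, -4.2426).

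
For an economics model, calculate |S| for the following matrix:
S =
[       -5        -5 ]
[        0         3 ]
det(S) = -15

For a 2×2 matrix [[a, b], [c, d]], det = a*d - b*c.
det(S) = (-5)*(3) - (-5)*(0) = -15 - 0 = -15.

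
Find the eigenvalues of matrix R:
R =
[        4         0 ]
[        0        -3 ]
λ = -3, 4

Solve det(R - λI) = 0. For a 2×2 matrix the characteristic equation is λ² - (trace)λ + det = 0.
trace(R) = a + d = 4 - 3 = 1.
det(R) = a*d - b*c = (4)*(-3) - (0)*(0) = -12 - 0 = -12.
Characteristic equation: λ² - (1)λ + (-12) = 0.
Discriminant = (1)² - 4*(-12) = 1 + 48 = 49.
λ = (1 ± √49) / 2 = (1 ± 7) / 2 = -3, 4.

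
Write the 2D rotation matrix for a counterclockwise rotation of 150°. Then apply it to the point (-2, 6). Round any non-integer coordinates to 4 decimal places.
R = [[-√3/2, -1/2], [1/2, -√3/2]]; R·(-2, 6) = (-1.2679, -6.1962)

Rotation matrix formula: R(θ) = [[cos θ, -sin θ], [sin θ, cos θ]]
For θ = 150°:
cos(150°) = -√3/2
sin(150°) = 1/2
R = [[-√3/2, -1/2], [1/2, -√3/2]]
Apply to (-2, 6): [-√3/2·-2 + (-1/2)·6, 1/2·-2 + -√3/2·6] = (-1.2679, -6.1962)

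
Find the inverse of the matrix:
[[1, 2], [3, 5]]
[[-5, 2], [3, -1]]

For [[a,b],[c,d]], inverse = (1/det)·[[d,-b],[-c,a]]
det = 1·5 - 2·3 = -1
Inverse = (1/-1)·[[5, -2], [-3, 1]]
        = [[-5, 2], [3, -1]]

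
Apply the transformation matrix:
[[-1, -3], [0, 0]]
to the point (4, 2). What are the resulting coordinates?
(-10, 0)

Matrix multiplication:
[[-1, -3], [0, 0]] × [4, 2]ᵀ
= [-1×4 + -3×2, 0×4 + 0×2]ᵀ
= [-10.0000, 0.0000]ᵀ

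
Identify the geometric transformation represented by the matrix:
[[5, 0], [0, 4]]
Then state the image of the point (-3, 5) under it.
non-uniform scaling by (5, 4); image of (-3, 5) is (-15, 20)

This is diagonal with distinct entries, so it scales the x-axis by 5 and the y-axis by 4.
The matrix [[5, 0], [0, 4]] represents: non-uniform scaling by (5, 4).
Applying it to (-3, 5): [5·-3 + 0·5, 0·-3 + 4·5] = (-15, 20).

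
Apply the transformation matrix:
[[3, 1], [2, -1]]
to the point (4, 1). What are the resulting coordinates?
(13, 7)

Matrix multiplication:
[[3, 1], [2, -1]] × [4, 1]ᵀ
= [3×4 + 1×1, 2×4 + -1×1]ᵀ
= [13.0000, 7.0000]ᵀ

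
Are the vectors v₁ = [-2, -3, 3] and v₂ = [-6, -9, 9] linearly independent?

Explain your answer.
No, linearly dependent (v₂ = 3·v₁)

Check whether there is a scalar k with v₂ = k·v₁.
Comparing components, k = 3 satisfies 3·[-2, -3, 3] = [-6, -9, 9].
Since v₂ is a scalar multiple of v₁, the two vectors are linearly dependent.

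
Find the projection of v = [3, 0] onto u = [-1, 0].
[3, 0]

The projection of v onto u is proj_u(v) = ((v·u) / (u·u)) · u.
v·u = (3)*(-1) + (0)*(0) = -3.
u·u = (-1)*(-1) + (0)*(0) = 1.
coefficient = -3 / 1 = -3.
proj_u(v) = -3 · [-1, 0] = [3, 0].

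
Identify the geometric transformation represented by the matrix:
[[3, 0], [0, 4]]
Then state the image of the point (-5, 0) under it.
non-uniform scaling by (3, 4); image of (-5, 0) is (-15, 0)

This is diagonal with distinct entries, so it scales the x-axis by 3 and the y-axis by 4.
The matrix [[3, 0], [0, 4]] represents: non-uniform scaling by (3, 4).
Applying it to (-5, 0): [3·-5 + 0·0, 0·-5 + 4·0] = (-15, 0).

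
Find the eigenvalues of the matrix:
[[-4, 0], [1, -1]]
λ = -4 and λ = -1

Characteristic equation: det(A - λI) = 0
λ² - (trace)λ + (det) = 0
λ² - (-5)λ + (4) = 0
λ² + 5λ + 4 = 0
Solving: λ = -4, -1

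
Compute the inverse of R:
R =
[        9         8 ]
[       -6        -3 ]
det(R) = 21
R⁻¹ =
[     -1/7     -8/21 ]
[      2/7       3/7 ]

For a 2×2 matrix R = [[a, b], [c, d]] with det(R) ≠ 0, R⁻¹ = (1/det(R)) * [[d, -b], [-c, a]].
det(R) = (9)*(-3) - (8)*(-6) = -27 + 48 = 21.
R⁻¹ = (1/21) * [[-3, -8], [6, 9]].
Dividing each entry by 21 and reducing:
R⁻¹ =
[     -1/7     -8/21 ]
[      2/7       3/7 ]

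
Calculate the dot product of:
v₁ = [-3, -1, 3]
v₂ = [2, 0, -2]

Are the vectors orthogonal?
-12, No

The dot product is the sum of products of corresponding components.
v₁·v₂ = (-3)*(2) + (-1)*(0) + (3)*(-2) = -6 + 0 - 6 = -12.
Two vectors are orthogonal iff their dot product is 0; here the dot product is -12, so the vectors are not orthogonal.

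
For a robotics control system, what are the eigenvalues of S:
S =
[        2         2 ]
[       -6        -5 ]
λ = -2, -1

Solve det(S - λI) = 0. For a 2×2 matrix the characteristic equation is λ² - (trace)λ + det = 0.
trace(S) = a + d = 2 - 5 = -3.
det(S) = a*d - b*c = (2)*(-5) - (2)*(-6) = -10 + 12 = 2.
Characteristic equation: λ² - (-3)λ + (2) = 0.
Discriminant = (-3)² - 4*(2) = 9 - 8 = 1.
λ = (-3 ± √1) / 2 = (-3 ± 1) / 2 = -2, -1.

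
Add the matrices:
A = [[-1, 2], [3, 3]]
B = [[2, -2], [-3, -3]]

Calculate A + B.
[[1, 0], [0, 0]]

Add corresponding elements:
(-1)+(2)=1
(2)+(-2)=0
(3)+(-3)=0
(3)+(-3)=0
A + B = [[1, 0], [0, 0]]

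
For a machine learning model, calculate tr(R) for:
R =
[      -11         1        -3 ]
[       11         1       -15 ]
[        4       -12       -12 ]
tr(R) = -11 + 1 - 12 = -22

The trace of a square matrix is the sum of its diagonal entries.
Diagonal entries of R: R[0][0] = -11, R[1][1] = 1, R[2][2] = -12.
tr(R) = -11 + 1 - 12 = -22.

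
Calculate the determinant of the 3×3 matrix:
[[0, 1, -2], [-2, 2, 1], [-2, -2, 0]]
-18

Expansion along first row:
det = 0·det([[2,1],[-2,0]]) - 1·det([[-2,1],[-2,0]]) + -2·det([[-2,2],[-2,-2]])
    = 0·(2·0 - 1·-2) - 1·(-2·0 - 1·-2) + -2·(-2·-2 - 2·-2)
    = 0·2 - 1·2 + -2·8
    = 0 + -2 + -16 = -18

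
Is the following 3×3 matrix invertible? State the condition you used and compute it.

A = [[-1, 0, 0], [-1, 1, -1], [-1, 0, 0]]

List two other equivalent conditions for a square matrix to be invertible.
No, not invertible; det(A) = 0 (two rows are equal, so the rows are linearly dependent). Equivalent conditions (failing for this A): rank(A) < 3; Ax = 0 has non-trivial solutions; 0 is an eigenvalue; the columns are linearly dependent.

To check invertibility, compute det(A).
In this matrix, row 0 and the last row are identical, so one row is a scalar multiple of another and the rows are linearly dependent.
A matrix with linearly dependent rows has det = 0 and is not invertible.
Equivalent failed conditions:
- rank(A) < 3.
- Ax = 0 has non-trivial solutions.
- 0 is an eigenvalue.
- The columns are linearly dependent.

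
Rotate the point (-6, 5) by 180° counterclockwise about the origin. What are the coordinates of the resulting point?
(6, -5)

Rotation matrix R(θ) = [[cos θ, -sin θ], [sin θ, cos θ]]; for θ = 180°:
R = [[-1, 0], [0, -1]]
Result: R × [-6, 5]ᵀ = [-1·-6 + (0)·5, 0·-6 + (-1)·5]ᵀ = (6, -5)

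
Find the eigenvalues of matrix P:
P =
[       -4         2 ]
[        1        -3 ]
λ = -5, -2

Solve det(P - λI) = 0. For a 2×2 matrix the characteristic equation is λ² - (trace)λ + det = 0.
trace(P) = a + d = -4 - 3 = -7.
det(P) = a*d - b*c = (-4)*(-3) - (2)*(1) = 12 - 2 = 10.
Characteristic equation: λ² - (-7)λ + (10) = 0.
Discriminant = (-7)² - 4*(10) = 49 - 40 = 9.
λ = (-7 ± √9) / 2 = (-7 ± 3) / 2 = -5, -2.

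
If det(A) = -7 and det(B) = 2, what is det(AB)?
-14

Use the multiplicative property of determinants: det(AB) = det(A)*det(B).
det(AB) = (-7)*(2) = -14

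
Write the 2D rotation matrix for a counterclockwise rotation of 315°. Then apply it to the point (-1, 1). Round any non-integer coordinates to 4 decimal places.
R = [[√2/2, √2/2], [-√2/2, √2/2]]; R·(-1, 1) = (0.0000, 1.4142)

Rotation matrix formula: R(θ) = [[cos θ, -sin θ], [sin θ, cos θ]]
For θ = 315°:
cos(315°) = √2/2
sin(315°) = -√2/2
R = [[√2/2, √2/2], [-√2/2, √2/2]]
Apply to (-1, 1): [√2/2·-1 + (√2/2)·1, -√2/2·-1 + √2/2·1] = (0.0000, 1.4142)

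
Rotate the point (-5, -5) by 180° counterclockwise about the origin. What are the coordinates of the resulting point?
(5, 5)

Rotation matrix R(θ) = [[cos θ, -sin θ], [sin θ, cos θ]]; for θ = 180°:
R = [[-1, 0], [0, -1]]
Result: R × [-5, -5]ᵀ = [-1·-5 + (0)·-5, 0·-5 + (-1)·-5]ᵀ = (5, 5)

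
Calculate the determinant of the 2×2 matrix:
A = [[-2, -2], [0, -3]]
6

For A = [[a, b], [c, d]], det(A) = a*d - b*c.
det(A) = (-2)*(-3) - (-2)*(0) = 6 - 0 = 6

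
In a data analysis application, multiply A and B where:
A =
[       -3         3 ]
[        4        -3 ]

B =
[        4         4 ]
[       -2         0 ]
AB =
[      -18       -12 ]
[       22        16 ]

Matrix multiplication: (AB)[i][j] = sum over k of A[i][k] * B[k][j].
  (AB)[0][0] = (-3)*(4) + (3)*(-2) = -18
  (AB)[0][1] = (-3)*(4) + (3)*(0) = -12
  (AB)[1][0] = (4)*(4) + (-3)*(-2) = 22
  (AB)[1][1] = (4)*(4) + (-3)*(0) = 16
AB =
[      -18       -12 ]
[       22        16 ]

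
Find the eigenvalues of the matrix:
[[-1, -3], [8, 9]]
λ = 3 and λ = 5

Characteristic equation: det(A - λI) = 0
λ² - (trace)λ + (det) = 0
λ² - (8)λ + (15) = 0
λ² - 8λ + 15 = 0
Solving: λ = 3, 5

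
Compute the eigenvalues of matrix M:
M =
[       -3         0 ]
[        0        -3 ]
λ = -3, -3

Solve det(M - λI) = 0. For a 2×2 matrix the characteristic equation is λ² - (trace)λ + det = 0.
trace(M) = a + d = -3 - 3 = -6.
det(M) = a*d - b*c = (-3)*(-3) - (0)*(0) = 9 - 0 = 9.
Characteristic equation: λ² - (-6)λ + (9) = 0.
Discriminant = (-6)² - 4*(9) = 36 - 36 = 0.
λ = (-6 ± √0) / 2 = (-6 ± 0) / 2 = -3, -3.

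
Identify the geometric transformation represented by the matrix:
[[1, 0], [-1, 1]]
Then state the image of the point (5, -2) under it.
vertical shear with factor -1; image of (5, -2) is (5, -7)

The matrix [[1, 0], [k, 1]] sends (x, y) to (x, -1x + y), leaving the x-coordinate fixed: a vertical shear.
The matrix [[1, 0], [-1, 1]] represents: vertical shear with factor -1.
Applying it to (5, -2): [1·5 + 0·-2, -1·5 + 1·-2] = (5, -7).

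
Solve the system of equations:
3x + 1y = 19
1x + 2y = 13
x = 5, y = 4

Use elimination (row reduction):
Equation 1: 3x + 1y = 19.
Equation 2: 1x + 2y = 13.
Multiply Eq1 by 1 and Eq2 by 3: 3x + 1y = 19;  3x + 6y = 39.
Subtract: (5)y = 20, so y = 4.
Back-substitute into Eq1: 3x + 1*(4) = 19, so x = 5.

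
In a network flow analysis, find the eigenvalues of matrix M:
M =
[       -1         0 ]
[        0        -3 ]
λ = -3, -1

Solve det(M - λI) = 0. For a 2×2 matrix the characteristic equation is λ² - (trace)λ + det = 0.
trace(M) = a + d = -1 - 3 = -4.
det(M) = a*d - b*c = (-1)*(-3) - (0)*(0) = 3 - 0 = 3.
Characteristic equation: λ² - (-4)λ + (3) = 0.
Discriminant = (-4)² - 4*(3) = 16 - 12 = 4.
λ = (-4 ± √4) / 2 = (-4 ± 2) / 2 = -3, -1.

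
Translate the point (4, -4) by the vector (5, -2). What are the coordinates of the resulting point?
(9, -6)

Translation by (5, -2):
x' = 4 + 5 = 9
y' = -4 + -2 = -6
Homogeneous matrix: [[1, 0, 5], [0, 1, -2], [0, 0, 1]]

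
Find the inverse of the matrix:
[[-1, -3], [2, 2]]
[[1/2, 3/4], [-1/2, -1/4]]

For [[a,b],[c,d]], inverse = (1/det)·[[d,-b],[-c,a]]
det = -1·2 - -3·2 = 4
Inverse = (1/4)·[[2, 3], [-2, -1]]
        = [[1/2, 3/4], [-1/2, -1/4]]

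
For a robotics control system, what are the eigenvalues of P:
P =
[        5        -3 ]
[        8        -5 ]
λ = -1, 1

Solve det(P - λI) = 0. For a 2×2 matrix the characteristic equation is λ² - (trace)λ + det = 0.
trace(P) = a + d = 5 - 5 = 0.
det(P) = a*d - b*c = (5)*(-5) - (-3)*(8) = -25 + 24 = -1.
Characteristic equation: λ² - (0)λ + (-1) = 0.
Discriminant = (0)² - 4*(-1) = 0 + 4 = 4.
λ = (0 ± √4) / 2 = (0 ± 2) / 2 = -1, 1.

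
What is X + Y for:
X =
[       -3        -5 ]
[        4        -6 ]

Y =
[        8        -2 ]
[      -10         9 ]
X + Y =
[        5        -7 ]
[       -6         3 ]

Matrix addition is elementwise: (X+Y)[i][j] = X[i][j] + Y[i][j].
  (X+Y)[0][0] = (-3) + (8) = 5
  (X+Y)[0][1] = (-5) + (-2) = -7
  (X+Y)[1][0] = (4) + (-10) = -6
  (X+Y)[1][1] = (-6) + (9) = 3
X + Y =
[        5        -7 ]
[       -6         3 ]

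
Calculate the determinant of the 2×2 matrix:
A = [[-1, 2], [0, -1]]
1

For A = [[a, b], [c, d]], det(A) = a*d - b*c.
det(A) = (-1)*(-1) - (2)*(0) = 1 - 0 = 1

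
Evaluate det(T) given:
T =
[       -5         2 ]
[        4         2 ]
det(T) = -18

For a 2×2 matrix [[a, b], [c, d]], det = a*d - b*c.
det(T) = (-5)*(2) - (2)*(4) = -10 - 8 = -18.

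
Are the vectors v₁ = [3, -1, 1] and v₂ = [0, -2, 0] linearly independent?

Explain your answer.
Yes, linearly independent

Two vectors are linearly dependent iff one is a scalar multiple of the other.
No single scalar k satisfies v₂ = k·v₁ (the ratios of corresponding entries disagree), so v₁ and v₂ are linearly independent.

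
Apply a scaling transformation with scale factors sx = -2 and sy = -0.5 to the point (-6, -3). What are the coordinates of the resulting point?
(12, 1.5)

Scaling matrix:
[[-2, 0], [0, -0.50]]
Result: (-6 × -2, -3 × -0.5) = (12, 1.5)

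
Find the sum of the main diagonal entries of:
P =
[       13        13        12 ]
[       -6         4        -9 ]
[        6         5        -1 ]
tr(P) = 13 + 4 - 1 = 16

The trace of a square matrix is the sum of its diagonal entries.
Diagonal entries of P: P[0][0] = 13, P[1][1] = 4, P[2][2] = -1.
tr(P) = 13 + 4 - 1 = 16.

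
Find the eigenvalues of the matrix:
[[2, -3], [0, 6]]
λ = 2 and λ = 6

Characteristic equation: det(A - λI) = 0
λ² - (trace)λ + (det) = 0
λ² - (8)λ + (12) = 0
λ² - 8λ + 12 = 0
Solving: λ = 2, 6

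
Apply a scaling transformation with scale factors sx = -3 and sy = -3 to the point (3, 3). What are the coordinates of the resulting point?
(-9, -9)

Scaling matrix:
[[-3, 0], [0, -3]]
Result: (3 × -3, 3 × -3) = (-9, -9)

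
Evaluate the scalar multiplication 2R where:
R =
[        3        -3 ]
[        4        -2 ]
2R =
[        6        -6 ]
[        8        -4 ]

Scalar multiplication is elementwise: (2R)[i][j] = 2 * R[i][j].
  (2R)[0][0] = 2 * (3) = 6
  (2R)[0][1] = 2 * (-3) = -6
  (2R)[1][0] = 2 * (4) = 8
  (2R)[1][1] = 2 * (-2) = -4
2R =
[        6        -6 ]
[        8        -4 ]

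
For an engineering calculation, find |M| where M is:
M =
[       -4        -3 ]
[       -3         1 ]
det(M) = -13

For a 2×2 matrix [[a, b], [c, d]], det = a*d - b*c.
det(M) = (-4)*(1) - (-3)*(-3) = -4 - 9 = -13.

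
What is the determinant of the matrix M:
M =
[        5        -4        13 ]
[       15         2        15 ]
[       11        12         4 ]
det(M) = 774

Expand along row 0 (cofactor expansion): det(M) = a*(e*i - f*h) - b*(d*i - f*g) + c*(d*h - e*g), where the 3×3 is [[a, b, c], [d, e, f], [g, h, i]].
Minor M_00 = (2)*(4) - (15)*(12) = 8 - 180 = -172.
Minor M_01 = (15)*(4) - (15)*(11) = 60 - 165 = -105.
Minor M_02 = (15)*(12) - (2)*(11) = 180 - 22 = 158.
det(M) = (5)*(-172) - (-4)*(-105) + (13)*(158) = -860 - 420 + 2054 = 774.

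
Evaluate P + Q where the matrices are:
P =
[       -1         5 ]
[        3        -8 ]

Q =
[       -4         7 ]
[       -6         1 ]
P + Q =
[       -5        12 ]
[       -3        -7 ]

Matrix addition is elementwise: (P+Q)[i][j] = P[i][j] + Q[i][j].
  (P+Q)[0][0] = (-1) + (-4) = -5
  (P+Q)[0][1] = (5) + (7) = 12
  (P+Q)[1][0] = (3) + (-6) = -3
  (P+Q)[1][1] = (-8) + (1) = -7
P + Q =
[       -5        12 ]
[       -3        -7 ]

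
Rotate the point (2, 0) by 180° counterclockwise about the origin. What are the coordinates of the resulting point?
(-2, 0)

Rotation matrix R(θ) = [[cos θ, -sin θ], [sin θ, cos θ]]; for θ = 180°:
R = [[-1, 0], [0, -1]]
Result: R × [2, 0]ᵀ = [-1·2 + (0)·0, 0·2 + (-1)·0]ᵀ = (-2, 0)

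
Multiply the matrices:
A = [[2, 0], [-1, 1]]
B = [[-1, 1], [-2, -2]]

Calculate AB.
[[-2, 2], [-1, -3]]

Each entry (i,j) of AB = sum over k of A[i][k]*B[k][j].
(AB)[0][0] = (2)*(-1) + (0)*(-2) = -2
(AB)[0][1] = (2)*(1) + (0)*(-2) = 2
(AB)[1][0] = (-1)*(-1) + (1)*(-2) = -1
(AB)[1][1] = (-1)*(1) + (1)*(-2) = -3
AB = [[-2, 2], [-1, -3]]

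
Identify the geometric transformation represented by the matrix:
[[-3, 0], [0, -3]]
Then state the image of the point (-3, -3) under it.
uniform scaling by factor -3; image of (-3, -3) is (9, 9)

This is a diagonal matrix with equal entries -3, so it scales both axes by the same factor -3.
The matrix [[-3, 0], [0, -3]] represents: uniform scaling by factor -3.
Applying it to (-3, -3): [-3·-3 + 0·-3, 0·-3 + -3·-3] = (9, 9).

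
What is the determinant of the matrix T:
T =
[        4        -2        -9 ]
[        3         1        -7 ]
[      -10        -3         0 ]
det(T) = -233

Expand along row 0 (cofactor expansion): det(T) = a*(e*i - f*h) - b*(d*i - f*g) + c*(d*h - e*g), where the 3×3 is [[a, b, c], [d, e, f], [g, h, i]].
Minor M_00 = (1)*(0) - (-7)*(-3) = 0 - 21 = -21.
Minor M_01 = (3)*(0) - (-7)*(-10) = 0 - 70 = -70.
Minor M_02 = (3)*(-3) - (1)*(-10) = -9 + 10 = 1.
det(T) = (4)*(-21) - (-2)*(-70) + (-9)*(1) = -84 - 140 - 9 = -233.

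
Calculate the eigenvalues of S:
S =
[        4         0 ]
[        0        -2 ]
λ = -2, 4

Solve det(S - λI) = 0. For a 2×2 matrix the characteristic equation is λ² - (trace)λ + det = 0.
trace(S) = a + d = 4 - 2 = 2.
det(S) = a*d - b*c = (4)*(-2) - (0)*(0) = -8 - 0 = -8.
Characteristic equation: λ² - (2)λ + (-8) = 0.
Discriminant = (2)² - 4*(-8) = 4 + 32 = 36.
λ = (2 ± √36) / 2 = (2 ± 6) / 2 = -2, 4.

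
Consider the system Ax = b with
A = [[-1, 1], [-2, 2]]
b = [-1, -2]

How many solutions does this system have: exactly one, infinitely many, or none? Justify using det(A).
Infinitely many solutions

det(A) = (-1)*(2) - (1)*(-2) = 0, so A is singular (column 2 is -1 times column 1).
b = [-1, -2] = 1 * column 1 of A, so b lies in the column space of A.
A singular matrix whose right-hand side is in its column space gives a 1-parameter family of solutions — infinitely many.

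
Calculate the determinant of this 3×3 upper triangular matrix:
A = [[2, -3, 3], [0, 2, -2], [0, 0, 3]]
12

The determinant of a triangular matrix is the product of its diagonal entries (the off-diagonal entries above the diagonal do not affect it).
det(A) = (2) * (2) * (3) = 12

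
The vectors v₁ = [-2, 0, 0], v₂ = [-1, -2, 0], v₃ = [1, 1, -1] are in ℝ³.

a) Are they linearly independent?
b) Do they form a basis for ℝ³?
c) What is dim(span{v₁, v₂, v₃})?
Yes independent, yes basis, dim = 3

Stack v₁, v₂, v₃ as rows of a 3×3 matrix.
[[-2, 0, 0]; [-1, -2, 0]; [1, 1, -1]] is already lower triangular with nonzero diagonal entries (-2, -2, -1), so its determinant is the product of the diagonal entries, det = (-2)·(-2)·(-1) = -4 ≠ 0, and the rows are linearly independent.
Three linearly independent vectors in ℝ³ form a basis for ℝ³, so dim(span{v₁,v₂,v₃}) = 3.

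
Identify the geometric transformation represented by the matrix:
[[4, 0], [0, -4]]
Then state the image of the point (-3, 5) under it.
non-uniform scaling by (4, -4); image of (-3, 5) is (-12, -20)

This is diagonal with distinct entries, so it scales the x-axis by 4 and the y-axis by -4.
The matrix [[4, 0], [0, -4]] represents: non-uniform scaling by (4, -4).
Applying it to (-3, 5): [4·-3 + 0·5, 0·-3 + -4·5] = (-12, -20).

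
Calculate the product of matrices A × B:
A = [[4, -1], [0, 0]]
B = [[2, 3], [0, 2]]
[[8, 10], [0, 0]]

Matrix multiplication:
C[0][0] = 4×2 + -1×0 = 8
C[0][1] = 4×3 + -1×2 = 10
C[1][0] = 0×2 + 0×0 = 0
C[1][1] = 0×3 + 0×2 = 0
Result: [[8, 10], [0, 0]]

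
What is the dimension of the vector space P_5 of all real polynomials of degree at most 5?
Dimension = 6

A polynomial of degree at most 5 can be written as a₀ + a₁x + a₂x² + … + a_5x^5, with 6 free coefficients a₀, …, a_5.
The set {1, x, x², …, x^5} is a basis: it spans P_5 (every such polynomial is a linear combination of these) and is linearly independent (a polynomial is zero iff all its coefficients are zero).
Therefore dim(P_5) = 5 + 1 = 6.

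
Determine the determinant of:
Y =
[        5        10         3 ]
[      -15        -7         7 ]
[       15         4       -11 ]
det(Y) = -220

Expand along row 0 (cofactor expansion): det(Y) = a*(e*i - f*h) - b*(d*i - f*g) + c*(d*h - e*g), where the 3×3 is [[a, b, c], [d, e, f], [g, h, i]].
Minor M_00 = (-7)*(-11) - (7)*(4) = 77 - 28 = 49.
Minor M_01 = (-15)*(-11) - (7)*(15) = 165 - 105 = 60.
Minor M_02 = (-15)*(4) - (-7)*(15) = -60 + 105 = 45.
det(Y) = (5)*(49) - (10)*(60) + (3)*(45) = 245 - 600 + 135 = -220.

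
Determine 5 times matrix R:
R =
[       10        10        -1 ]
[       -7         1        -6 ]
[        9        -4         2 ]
5R =
[       50        50        -5 ]
[      -35         5       -30 ]
[       45       -20        10 ]

Scalar multiplication is elementwise: (5R)[i][j] = 5 * R[i][j].
  (5R)[0][0] = 5 * (10) = 50
  (5R)[0][1] = 5 * (10) = 50
  (5R)[0][2] = 5 * (-1) = -5
  (5R)[1][0] = 5 * (-7) = -35
  (5R)[1][1] = 5 * (1) = 5
  (5R)[1][2] = 5 * (-6) = -30
  (5R)[2][0] = 5 * (9) = 45
  (5R)[2][1] = 5 * (-4) = -20
  (5R)[2][2] = 5 * (2) = 10
5R =
[       50        50        -5 ]
[      -35         5       -30 ]
[       45       -20        10 ]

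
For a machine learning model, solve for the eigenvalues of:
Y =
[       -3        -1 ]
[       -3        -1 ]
λ = -4, 0

Solve det(Y - λI) = 0. For a 2×2 matrix the characteristic equation is λ² - (trace)λ + det = 0.
trace(Y) = a + d = -3 - 1 = -4.
det(Y) = a*d - b*c = (-3)*(-1) - (-1)*(-3) = 3 - 3 = 0.
Characteristic equation: λ² - (-4)λ + (0) = 0.
Discriminant = (-4)² - 4*(0) = 16 - 0 = 16.
λ = (-4 ± √16) / 2 = (-4 ± 4) / 2 = -4, 0.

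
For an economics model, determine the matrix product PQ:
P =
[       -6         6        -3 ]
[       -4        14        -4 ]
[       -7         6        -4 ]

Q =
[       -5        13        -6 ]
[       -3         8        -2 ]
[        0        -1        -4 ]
PQ =
[       12       -27        36 ]
[      -22        64        12 ]
[       17       -39        46 ]

Matrix multiplication: (PQ)[i][j] = sum over k of P[i][k] * Q[k][j].
  (PQ)[0][0] = (-6)*(-5) + (6)*(-3) + (-3)*(0) = 12
  (PQ)[0][1] = (-6)*(13) + (6)*(8) + (-3)*(-1) = -27
  (PQ)[0][2] = (-6)*(-6) + (6)*(-2) + (-3)*(-4) = 36
  (PQ)[1][0] = (-4)*(-5) + (14)*(-3) + (-4)*(0) = -22
  (PQ)[1][1] = (-4)*(13) + (14)*(8) + (-4)*(-1) = 64
  (PQ)[1][2] = (-4)*(-6) + (14)*(-2) + (-4)*(-4) = 12
  (PQ)[2][0] = (-7)*(-5) + (6)*(-3) + (-4)*(0) = 17
  (PQ)[2][1] = (-7)*(13) + (6)*(8) + (-4)*(-1) = -39
  (PQ)[2][2] = (-7)*(-6) + (6)*(-2) + (-4)*(-4) = 46
PQ =
[       12       -27        36 ]
[      -22        64        12 ]
[       17       -39        46 ]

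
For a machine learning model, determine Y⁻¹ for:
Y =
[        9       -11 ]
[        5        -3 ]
det(Y) = 28
Y⁻¹ =
[    -3/28     11/28 ]
[    -5/28      9/28 ]

For a 2×2 matrix Y = [[a, b], [c, d]] with det(Y) ≠ 0, Y⁻¹ = (1/det(Y)) * [[d, -b], [-c, a]].
det(Y) = (9)*(-3) - (-11)*(5) = -27 + 55 = 28.
Y⁻¹ = (1/28) * [[-3, 11], [-5, 9]].
Dividing each entry by 28 and reducing:
Y⁻¹ =
[    -3/28     11/28 ]
[    -5/28      9/28 ]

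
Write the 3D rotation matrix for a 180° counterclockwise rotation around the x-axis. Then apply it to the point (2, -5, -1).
R = [[1, 0, 0], [0, -1, 0], [0, 0, -1]]; R·(2, -5, -1) = (2, 5, 1)

Rotation matrix for 180° around x-axis:
cos(180°) = -1, sin(180°) = 0
R = [[1, 0, 0], [0, -1, 0], [0, 0, -1]]
Apply to (2, -5, -1): R·[2, -5, -1]ᵀ = (2, 5, 1)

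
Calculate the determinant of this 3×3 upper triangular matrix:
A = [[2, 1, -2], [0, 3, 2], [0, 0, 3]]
18

The determinant of a triangular matrix is the product of its diagonal entries (the off-diagonal entries above the diagonal do not affect it).
det(A) = (2) * (3) * (3) = 18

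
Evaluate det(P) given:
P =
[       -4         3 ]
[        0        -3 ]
det(P) = 12

For a 2×2 matrix [[a, b], [c, d]], det = a*d - b*c.
det(P) = (-4)*(-3) - (3)*(0) = 12 - 0 = 12.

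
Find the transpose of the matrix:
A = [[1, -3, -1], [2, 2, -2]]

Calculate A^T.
[[1, 2], [-3, 2], [-1, -2]]

The transpose sends entry (i,j) to (j,i); rows become columns.
Row 0 of A: [1, -3, -1] -> column 0 of A^T.
Row 1 of A: [2, 2, -2] -> column 1 of A^T.
A^T = [[1, 2], [-3, 2], [-1, -2]]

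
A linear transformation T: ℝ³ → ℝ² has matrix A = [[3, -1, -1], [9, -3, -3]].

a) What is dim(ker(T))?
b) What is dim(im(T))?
dim(ker) = 2, dim(im) = 1

Observe that row 2 = 3 × row 1 (so the rows are linearly dependent).
Thus rank(A) = 1 (only one linearly independent row).
dim(im(T)) = rank(A) = 1.
By the rank-nullity theorem applied to T: ℝ³ → ℝ², rank(A) + nullity(A) = 3 (the domain dimension), so dim(ker(T)) = 3 - 1 = 2.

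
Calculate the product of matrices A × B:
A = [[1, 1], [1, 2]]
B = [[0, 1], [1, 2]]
[[1, 3], [2, 5]]

Matrix multiplication:
C[0][0] = 1×0 + 1×1 = 1
C[0][1] = 1×1 + 1×2 = 3
C[1][0] = 1×0 + 2×1 = 2
C[1][1] = 1×1 + 2×2 = 5
Result: [[1, 3], [2, 5]]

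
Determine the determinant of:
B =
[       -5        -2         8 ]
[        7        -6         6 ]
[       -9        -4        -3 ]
det(B) = -800

Expand along row 0 (cofactor expansion): det(B) = a*(e*i - f*h) - b*(d*i - f*g) + c*(d*h - e*g), where the 3×3 is [[a, b, c], [d, e, f], [g, h, i]].
Minor M_00 = (-6)*(-3) - (6)*(-4) = 18 + 24 = 42.
Minor M_01 = (7)*(-3) - (6)*(-9) = -21 + 54 = 33.
Minor M_02 = (7)*(-4) - (-6)*(-9) = -28 - 54 = -82.
det(B) = (-5)*(42) - (-2)*(33) + (8)*(-82) = -210 + 66 - 656 = -800.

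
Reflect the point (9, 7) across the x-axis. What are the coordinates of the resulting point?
(9, -7)

Reflection across x-axis: (9, 7) → (9, -7)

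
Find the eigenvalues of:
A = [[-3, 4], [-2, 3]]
λ = -1, 1

Solve det(A - λI) = 0. For a 2×2 matrix this is λ² - (trace)λ + det = 0.
trace(A) = -3 + 3 = 0.
det(A) = (-3)*(3) - (4)*(-2) = -9 + 8 = -1.
Characteristic equation: λ² - (0)λ + (-1) = 0.
Discriminant: (0)² - 4*(-1) = 0 + 4 = 4.
Roots: λ = (0 ± √4) / 2 = -1, 1.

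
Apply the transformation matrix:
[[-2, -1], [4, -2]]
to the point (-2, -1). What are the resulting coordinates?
(5, -6)

Matrix multiplication:
[[-2, -1], [4, -2]] × [-2, -1]ᵀ
= [-2×-2 + -1×-1, 4×-2 + -2×-1]ᵀ
= [5.0000, -6.0000]ᵀ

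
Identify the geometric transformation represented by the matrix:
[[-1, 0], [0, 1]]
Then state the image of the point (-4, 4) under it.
reflection across the y-axis; image of (-4, 4) is (4, 4)

This is a symmetric orthogonal matrix with determinant -1, which characterizes a reflection in ℝ².
The matrix [[-1, 0], [0, 1]] represents: reflection across the y-axis.
Applying it to (-4, 4): [-1·-4 + 0·4, 0·-4 + 1·4] = (4, 4).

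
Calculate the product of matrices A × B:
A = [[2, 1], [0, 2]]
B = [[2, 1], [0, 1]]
[[4, 3], [0, 2]]

Matrix multiplication:
C[0][0] = 2×2 + 1×0 = 4
C[0][1] = 2×1 + 1×1 = 3
C[1][0] = 0×2 + 2×0 = 0
C[1][1] = 0×1 + 2×1 = 2
Result: [[4, 3], [0, 2]]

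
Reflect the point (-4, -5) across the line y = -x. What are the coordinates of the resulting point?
(5, 4)

Reflection across line y = -x: (-4, -5) → (5, 4)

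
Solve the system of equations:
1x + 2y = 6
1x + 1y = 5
x = 4, y = 1

Use elimination (row reduction):
Equation 1: 1x + 2y = 6.
Equation 2: 1x + 1y = 5.
Multiply Eq1 by 1 and Eq2 by 1: 1x + 2y = 6;  1x + 1y = 5.
Subtract: (-1)y = -1, so y = 1.
Back-substitute into Eq1: 1x + 2*(1) = 6, so x = 4.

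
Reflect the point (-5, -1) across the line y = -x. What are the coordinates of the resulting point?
(1, 5)

Reflection across line y = -x: (-5, -1) → (1, 5)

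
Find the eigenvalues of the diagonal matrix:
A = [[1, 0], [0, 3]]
λ₁ = 1, λ₂ = 3

The characteristic polynomial of A is det(A - λI) = (1 - λ)(3 - λ) = 0.
The roots are λ = 1 and λ = 3, so the eigenvalues are the diagonal entries.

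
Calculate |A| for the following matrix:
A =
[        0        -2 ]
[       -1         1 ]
det(A) = -2

For a 2×2 matrix [[a, b], [c, d]], det = a*d - b*c.
det(A) = (0)*(1) - (-2)*(-1) = 0 - 2 = -2.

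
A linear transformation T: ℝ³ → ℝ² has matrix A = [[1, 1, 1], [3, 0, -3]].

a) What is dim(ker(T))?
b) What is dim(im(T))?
dim(ker) = 1, dim(im) = 2

The two rows are not scalar multiples of one another (no single k satisfies row 2 = k × row 1), so they are linearly independent.
Thus rank(A) = 2.
dim(im(T)) = rank(A) = 2.
By the rank-nullity theorem applied to T: ℝ³ → ℝ², rank(A) + nullity(A) = 3 (the domain dimension), so dim(ker(T)) = 3 - 2 = 1.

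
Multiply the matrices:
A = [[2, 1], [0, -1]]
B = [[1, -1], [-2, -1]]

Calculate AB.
[[0, -3], [2, 1]]

Each entry (i,j) of AB = sum over k of A[i][k]*B[k][j].
(AB)[0][0] = (2)*(1) + (1)*(-2) = 0
(AB)[0][1] = (2)*(-1) + (1)*(-1) = -3
(AB)[1][0] = (0)*(1) + (-1)*(-2) = 2
(AB)[1][1] = (0)*(-1) + (-1)*(-1) = 1
AB = [[0, -3], [2, 1]]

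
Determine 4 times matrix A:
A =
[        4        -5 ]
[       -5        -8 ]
4A =
[       16       -20 ]
[      -20       -32 ]

Scalar multiplication is elementwise: (4A)[i][j] = 4 * A[i][j].
  (4A)[0][0] = 4 * (4) = 16
  (4A)[0][1] = 4 * (-5) = -20
  (4A)[1][0] = 4 * (-5) = -20
  (4A)[1][1] = 4 * (-8) = -32
4A =
[       16       -20 ]
[      -20       -32 ]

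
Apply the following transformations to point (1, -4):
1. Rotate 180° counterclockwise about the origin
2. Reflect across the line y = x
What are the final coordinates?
(4, -1)

Step 1: Rotate 180° → (-1, 4)
Step 2: Reflect across the line y = x → (4, -1)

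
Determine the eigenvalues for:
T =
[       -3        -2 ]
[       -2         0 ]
λ = -4, 1

Solve det(T - λI) = 0. For a 2×2 matrix the characteristic equation is λ² - (trace)λ + det = 0.
trace(T) = a + d = -3 + 0 = -3.
det(T) = a*d - b*c = (-3)*(0) - (-2)*(-2) = 0 - 4 = -4.
Characteristic equation: λ² - (-3)λ + (-4) = 0.
Discriminant = (-3)² - 4*(-4) = 9 + 16 = 25.
λ = (-3 ± √25) / 2 = (-3 ± 5) / 2 = -4, 1.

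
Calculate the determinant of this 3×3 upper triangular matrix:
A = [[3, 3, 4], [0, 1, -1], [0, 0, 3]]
9

The determinant of a triangular matrix is the product of its diagonal entries (the off-diagonal entries above the diagonal do not affect it).
det(A) = (3) * (1) * (3) = 9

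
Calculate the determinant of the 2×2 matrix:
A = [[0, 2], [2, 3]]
-4

For A = [[a, b], [c, d]], det(A) = a*d - b*c.
det(A) = (0)*(3) - (2)*(2) = 0 - 4 = -4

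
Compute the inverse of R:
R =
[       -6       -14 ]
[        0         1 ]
det(R) = -6
R⁻¹ =
[     -1/6      -7/3 ]
[        0         1 ]

For a 2×2 matrix R = [[a, b], [c, d]] with det(R) ≠ 0, R⁻¹ = (1/det(R)) * [[d, -b], [-c, a]].
det(R) = (-6)*(1) - (-14)*(0) = -6 - 0 = -6.
R⁻¹ = (1/-6) * [[1, 14], [0, -6]].
Dividing each entry by -6 and reducing:
R⁻¹ =
[     -1/6      -7/3 ]
[        0         1 ]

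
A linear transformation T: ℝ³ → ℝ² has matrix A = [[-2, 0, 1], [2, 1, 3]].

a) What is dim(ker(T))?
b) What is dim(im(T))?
dim(ker) = 1, dim(im) = 2

The two rows are not scalar multiples of one another (no single k satisfies row 2 = k × row 1), so they are linearly independent.
Thus rank(A) = 2.
dim(im(T)) = rank(A) = 2.
By the rank-nullity theorem applied to T: ℝ³ → ℝ², rank(A) + nullity(A) = 3 (the domain dimension), so dim(ker(T)) = 3 - 2 = 1.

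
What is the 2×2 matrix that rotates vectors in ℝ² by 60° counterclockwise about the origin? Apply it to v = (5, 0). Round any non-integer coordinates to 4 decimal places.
R = [[1/2, -√3/2], [√3/2, 1/2]]; R·v = (2.5000, 4.3301)

A counterclockwise rotation by angle θ in ℝ² has matrix R(θ) = [[cos θ, -sin θ], [sin θ, cos θ]].
For θ = 60°: cos θ = 1/2, sin θ = √3/2.
R(60°) = [[1/2, -√3/2], [√3/2, 1/2]].
R·v = [1/2·5 + (-√3/2)·0, √3/2·5 + 1/2·0] = (2.5000, 4.3301).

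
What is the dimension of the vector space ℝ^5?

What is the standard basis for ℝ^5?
Dimension = 5; standard basis = {e_1, e_2, e_3, e_4, e_5}

ℝ^5 is the space of 5-tuples of real numbers; its dimension is 5.
The standard basis consists of 5 vectors: e_1, e_2, e_3, e_4, e_5, where e_i is the vector with 1 in position i and 0 elsewhere.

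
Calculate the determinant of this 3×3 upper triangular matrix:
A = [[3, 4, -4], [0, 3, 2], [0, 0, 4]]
36

The determinant of a triangular matrix is the product of its diagonal entries (the off-diagonal entries above the diagonal do not affect it).
det(A) = (3) * (3) * (4) = 36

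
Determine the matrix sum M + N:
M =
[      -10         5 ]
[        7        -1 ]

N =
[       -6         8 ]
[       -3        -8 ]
M + N =
[      -16        13 ]
[        4        -9 ]

Matrix addition is elementwise: (M+N)[i][j] = M[i][j] + N[i][j].
  (M+N)[0][0] = (-10) + (-6) = -16
  (M+N)[0][1] = (5) + (8) = 13
  (M+N)[1][0] = (7) + (-3) = 4
  (M+N)[1][1] = (-1) + (-8) = -9
M + N =
[      -16        13 ]
[        4        -9 ]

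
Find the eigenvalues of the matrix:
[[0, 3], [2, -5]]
λ = -6 and λ = 1

Characteristic equation: det(A - λI) = 0
λ² - (trace)λ + (det) = 0
λ² - (-5)λ + (-6) = 0
λ² + 5λ - 6 = 0
Solving: λ = -6, 1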